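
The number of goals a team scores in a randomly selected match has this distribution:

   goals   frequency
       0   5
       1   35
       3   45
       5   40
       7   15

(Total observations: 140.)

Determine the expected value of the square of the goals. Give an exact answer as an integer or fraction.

Total = 140, so P(goals=0) = 5/140, etc.
E[X²] = (1/28)·0 + (1/4)·1 + (9/28)·9 + (2/7)·25 + (3/28)·49
     = 435/28

435/28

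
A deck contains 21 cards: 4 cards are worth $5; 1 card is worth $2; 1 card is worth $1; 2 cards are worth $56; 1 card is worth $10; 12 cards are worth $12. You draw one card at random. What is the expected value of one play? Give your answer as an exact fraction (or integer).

E[payout] = (4/21)·5 + (1/21)·2 + (1/21)·1 + (2/21)·56 + (1/21)·10 + (12/21)·12 = 289/21

289/21 dollars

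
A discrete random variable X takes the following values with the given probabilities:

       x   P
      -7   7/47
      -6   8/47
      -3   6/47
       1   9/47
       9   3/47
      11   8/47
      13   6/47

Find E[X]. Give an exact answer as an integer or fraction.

87/47

E[X] = (7/47)·(-7) + (8/47)·(-6) + (6/47)·(-3) + (9/47)·1 + (3/47)·9 + (8/47)·11 + (6/47)·13
     = 87/47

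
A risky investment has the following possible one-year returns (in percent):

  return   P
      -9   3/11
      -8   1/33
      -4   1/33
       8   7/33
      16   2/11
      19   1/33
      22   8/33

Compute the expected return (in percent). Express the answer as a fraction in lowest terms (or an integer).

254/33

E[X] = (3/11)·(-9) + (1/33)·(-8) + (1/33)·(-4) + (7/33)·8 + (2/11)·16 + (1/33)·19 + (8/33)·22
     = 254/33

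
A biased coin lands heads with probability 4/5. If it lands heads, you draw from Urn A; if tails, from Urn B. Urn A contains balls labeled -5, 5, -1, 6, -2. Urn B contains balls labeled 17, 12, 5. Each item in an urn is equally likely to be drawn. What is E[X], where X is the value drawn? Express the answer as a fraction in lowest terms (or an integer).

206/75

E[X | Urn A] = (-5 + 5 − 1 + 6 − 2)/5 = 3/5
E[X | Urn B] = (17 + 12 + 5)/3 = 34/3
E[X] = (4/5)·3/5 + (1/5)·34/3 = 206/75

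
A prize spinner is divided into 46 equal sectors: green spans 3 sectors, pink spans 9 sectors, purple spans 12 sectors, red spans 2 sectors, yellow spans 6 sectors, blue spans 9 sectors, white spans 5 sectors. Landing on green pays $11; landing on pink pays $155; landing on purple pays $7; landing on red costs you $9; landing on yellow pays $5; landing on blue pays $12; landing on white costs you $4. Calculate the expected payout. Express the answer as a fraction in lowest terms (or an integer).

806/23 dollars

E[payout] = (3/46)·11 + (9/46)·155 + (12/46)·7 + (2/46)·(-9) + (6/46)·5 + (9/46)·12 + (5/46)·(-4) = 806/23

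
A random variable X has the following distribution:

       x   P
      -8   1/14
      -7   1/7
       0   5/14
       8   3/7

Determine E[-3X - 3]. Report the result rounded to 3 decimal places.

E[-3x-3] = (1/14)·21 + (1/7)·18 + (5/14)·(-3) + (3/7)·(-27)
     = -60/7 ≈ -8.571

-8.571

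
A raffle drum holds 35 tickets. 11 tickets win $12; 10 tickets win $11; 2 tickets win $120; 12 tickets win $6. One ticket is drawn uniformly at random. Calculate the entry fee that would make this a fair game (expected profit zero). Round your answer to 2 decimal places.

E[payout] = (11/35)·12 + (10/35)·11 + (2/35)·120 + (12/35)·6 = 554/35
Fair fee = E[payout] = 554/35 ≈ $15.83

$15.83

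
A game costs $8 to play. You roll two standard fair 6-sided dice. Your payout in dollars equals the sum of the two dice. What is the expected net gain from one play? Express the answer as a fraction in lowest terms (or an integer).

-$1

Distribution of the sum of the two dice: 2 w.p. 1/36, 3 w.p. 1/18, 4 w.p. 1/12, 5 w.p. 1/9, 6 w.p. 5/36, 7 w.p. 1/6, …
E[payout] = (1/36)·2 + (1/18)·3 + (1/12)·4 + (1/9)·5 + (5/36)·6 + (1/6)·7 + (5/36)·8 + (1/9)·9 + (1/12)·10 + (1/18)·11 + (1/36)·12 = 7
Expected profit = 7 − 8 = -1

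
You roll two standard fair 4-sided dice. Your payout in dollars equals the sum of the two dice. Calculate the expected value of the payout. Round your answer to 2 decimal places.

$5.00

Distribution of the sum of the two dice: 2 w.p. 1/16, 3 w.p. 1/8, 4 w.p. 3/16, 5 w.p. 1/4, 6 w.p. 3/16, 7 w.p. 1/8, …
E[payout] = (1/16)·2 + (1/8)·3 + (3/16)·4 + (1/4)·5 + (3/16)·6 + (1/8)·7 + (1/16)·8 = 5
≈ $5.00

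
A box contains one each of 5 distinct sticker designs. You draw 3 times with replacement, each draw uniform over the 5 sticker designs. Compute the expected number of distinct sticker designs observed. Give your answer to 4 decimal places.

2.4400

Let Xⱼ=1 if type j appears at least once. P(Xⱼ=1) = 1 − ((5−1)/5)^3 = 61/125.
E[#distinct] = 5·61/125 = 61/25.
≈ 2.4400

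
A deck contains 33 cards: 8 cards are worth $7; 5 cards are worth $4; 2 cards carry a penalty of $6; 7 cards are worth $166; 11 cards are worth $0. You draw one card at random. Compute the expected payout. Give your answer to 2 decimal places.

E[payout] = (8/33)·7 + (5/33)·4 + (2/33)·(-6) + (7/33)·166 + (11/33)·0 = 1226/33
≈ $37.15

$37.15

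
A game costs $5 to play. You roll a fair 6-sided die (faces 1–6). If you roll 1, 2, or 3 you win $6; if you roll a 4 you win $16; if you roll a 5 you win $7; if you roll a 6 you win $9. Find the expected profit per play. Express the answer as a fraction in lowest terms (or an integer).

10/3 dollars

E[payout] = (1/2)·6 + (1/6)·7 + (1/6)·9 + (1/6)·16 = 25/3
Expected profit = 25/3 − 5 = 10/3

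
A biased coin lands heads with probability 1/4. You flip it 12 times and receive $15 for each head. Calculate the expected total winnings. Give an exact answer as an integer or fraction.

E[#heads] = 12·1/4 = 3 (linearity over flips).
E[winnings] = 15·3 = 45.

$45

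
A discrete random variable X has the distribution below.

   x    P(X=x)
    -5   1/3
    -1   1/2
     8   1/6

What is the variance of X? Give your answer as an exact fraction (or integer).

E[X] = (1/3)·(-5) + (1/2)·(-1) + (1/6)·8 = -5/6
E[X²] = (1/3)·25 + (1/2)·1 + (1/6)·64 = 39/2
Var(X) = 39/2 − (-5/6)² = 677/36

677/36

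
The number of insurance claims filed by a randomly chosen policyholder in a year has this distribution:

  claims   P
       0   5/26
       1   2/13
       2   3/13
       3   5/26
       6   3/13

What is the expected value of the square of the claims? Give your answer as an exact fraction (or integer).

289/26

E[X²] = (5/26)·0 + (2/13)·1 + (3/13)·4 + (5/26)·9 + (3/13)·36
     = 289/26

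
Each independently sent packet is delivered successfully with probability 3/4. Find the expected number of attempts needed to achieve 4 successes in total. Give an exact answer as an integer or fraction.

By linearity (sum of 4 independent geometric waits), E[trials] = 4/p = 4/(3/4) = 16/3.

16/3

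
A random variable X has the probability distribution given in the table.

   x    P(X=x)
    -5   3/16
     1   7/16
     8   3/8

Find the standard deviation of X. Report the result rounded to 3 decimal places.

4.783

E[X] = 5/2, E[X²] = 233/8
Var(X) = E[X²] − (E[X])² = 233/8 − 25/4 = 183/8
SD(X) = √(183/8) ≈ 4.783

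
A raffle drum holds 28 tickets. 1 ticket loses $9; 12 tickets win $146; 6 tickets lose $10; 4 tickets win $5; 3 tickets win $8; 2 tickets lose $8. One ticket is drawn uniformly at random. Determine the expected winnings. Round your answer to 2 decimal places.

E[payout] = (1/28)·(-9) + (12/28)·146 + (6/28)·(-10) + (4/28)·5 + (3/28)·8 + (2/28)·(-8) = 1711/28
≈ $61.11

$61.11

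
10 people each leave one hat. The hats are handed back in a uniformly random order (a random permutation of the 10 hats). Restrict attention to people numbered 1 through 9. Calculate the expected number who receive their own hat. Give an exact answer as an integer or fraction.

9/10

Let Xᵢ = 1 if person i gets their own hat. For each i, P(Xᵢ=1) = 1/10.
By linearity of expectation, E[X₁+…+X_9] = 9·(1/10) = 9/10.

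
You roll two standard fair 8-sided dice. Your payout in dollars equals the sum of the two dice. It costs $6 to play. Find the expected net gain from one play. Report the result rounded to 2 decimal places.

$3.00

Distribution of the sum of the two dice: 2 w.p. 1/64, 3 w.p. 1/32, 4 w.p. 3/64, 5 w.p. 1/16, 6 w.p. 5/64, 7 w.p. 3/32, …
E[payout] = (1/64)·2 + (1/32)·3 + (3/64)·4 + (1/16)·5 + (5/64)·6 + (3/32)·7 + (7/64)·8 + (1/8)·9 + (7/64)·10 + (3/32)·11 + (5/64)·12 + (1/16)·13 + (3/64)·14 + (1/32)·15 + (1/64)·16 = 9
Expected profit = 9 − 6 = 3 ≈ $3.00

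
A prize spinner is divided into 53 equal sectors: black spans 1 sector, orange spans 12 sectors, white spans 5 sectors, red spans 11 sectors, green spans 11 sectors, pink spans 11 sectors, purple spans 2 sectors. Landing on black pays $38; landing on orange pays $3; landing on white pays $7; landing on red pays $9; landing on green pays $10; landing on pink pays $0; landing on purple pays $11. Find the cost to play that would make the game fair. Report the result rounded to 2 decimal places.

E[payout] = (1/53)·38 + (12/53)·3 + (5/53)·7 + (11/53)·9 + (11/53)·10 + (11/53)·0 + (2/53)·11 = 340/53
Fair fee = E[payout] = 340/53 ≈ $6.42

$6.42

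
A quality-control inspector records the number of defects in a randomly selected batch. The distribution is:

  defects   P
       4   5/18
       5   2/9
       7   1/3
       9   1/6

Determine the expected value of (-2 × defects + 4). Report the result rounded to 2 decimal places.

E[-2x+4] = (5/18)·(-4) + (2/9)·(-6) + (1/3)·(-10) + (1/6)·(-14)
     = -73/9 ≈ -8.11

-8.11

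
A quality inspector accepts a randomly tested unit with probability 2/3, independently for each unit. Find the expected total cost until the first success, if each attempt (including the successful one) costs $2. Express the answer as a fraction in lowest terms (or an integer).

E[#attempts] = 1/p = 3/2; E[cost] = 2·3/2 = 3.

$3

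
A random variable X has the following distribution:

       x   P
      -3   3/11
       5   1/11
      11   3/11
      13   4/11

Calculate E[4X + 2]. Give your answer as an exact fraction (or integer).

346/11

E[4x+2] = (3/11)·(-10) + (1/11)·22 + (3/11)·46 + (4/11)·54
     = 346/11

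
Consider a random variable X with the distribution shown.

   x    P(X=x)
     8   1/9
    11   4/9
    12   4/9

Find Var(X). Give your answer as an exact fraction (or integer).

116/81

E[X] = (1/9)·8 + (4/9)·11 + (4/9)·12 = 100/9
E[X²] = (1/9)·64 + (4/9)·121 + (4/9)·144 = 1124/9
Var(X) = 1124/9 − (100/9)² = 116/81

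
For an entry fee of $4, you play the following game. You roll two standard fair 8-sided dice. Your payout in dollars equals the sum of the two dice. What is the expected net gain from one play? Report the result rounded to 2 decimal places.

$5.00

Distribution of the sum of the two dice: 2 w.p. 1/64, 3 w.p. 1/32, 4 w.p. 3/64, 5 w.p. 1/16, 6 w.p. 5/64, 7 w.p. 3/32, …
E[payout] = (1/64)·2 + (1/32)·3 + (3/64)·4 + (1/16)·5 + (5/64)·6 + (3/32)·7 + (7/64)·8 + (1/8)·9 + (7/64)·10 + (3/32)·11 + (5/64)·12 + (1/16)·13 + (3/64)·14 + (1/32)·15 + (1/64)·16 = 9
Expected profit = 9 − 4 = 5 ≈ $5.00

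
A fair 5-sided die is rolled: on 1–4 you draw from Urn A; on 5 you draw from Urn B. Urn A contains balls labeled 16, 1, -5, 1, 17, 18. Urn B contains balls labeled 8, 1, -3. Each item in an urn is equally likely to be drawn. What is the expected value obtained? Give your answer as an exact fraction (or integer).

E[X | Urn A] = (16 + 1 − 5 + 1 + 17 + 18)/6 = 8
E[X | Urn B] = (8 + 1 − 3)/3 = 2
E[X] = (4/5)·8 + (1/5)·2 = 34/5

34/5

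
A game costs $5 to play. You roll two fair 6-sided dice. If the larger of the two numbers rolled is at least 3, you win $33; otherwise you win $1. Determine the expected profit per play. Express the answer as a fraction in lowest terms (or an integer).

E[payout] = (1/9)·1 + (8/9)·33 = 265/9
Expected profit = 265/9 − 5 = 220/9

220/9 dollars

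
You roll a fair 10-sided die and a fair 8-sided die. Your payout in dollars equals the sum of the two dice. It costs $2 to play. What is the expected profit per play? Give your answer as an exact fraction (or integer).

$8

Distribution of the sum of the two dice: 2 w.p. 1/80, 3 w.p. 1/40, 4 w.p. 3/80, 5 w.p. 1/20, 6 w.p. 1/16, 7 w.p. 3/40, …
E[payout] = (1/80)·2 + (1/40)·3 + (3/80)·4 + (1/20)·5 + (1/16)·6 + (3/40)·7 + (7/80)·8 + (1/10)·9 + (1/10)·10 + (1/10)·11 + (7/80)·12 + (3/40)·13 + (1/16)·14 + (1/20)·15 + (3/80)·16 + (1/40)·17 + (1/80)·18 = 10
Expected profit = 10 − 2 = 8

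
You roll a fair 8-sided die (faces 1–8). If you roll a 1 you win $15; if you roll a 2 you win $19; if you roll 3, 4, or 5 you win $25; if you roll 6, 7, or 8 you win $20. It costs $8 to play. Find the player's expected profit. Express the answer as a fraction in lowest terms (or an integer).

105/8 dollars

E[payout] = (1/8)·15 + (1/8)·19 + (3/8)·20 + (3/8)·25 = 169/8
Expected profit = 169/8 − 8 = 105/8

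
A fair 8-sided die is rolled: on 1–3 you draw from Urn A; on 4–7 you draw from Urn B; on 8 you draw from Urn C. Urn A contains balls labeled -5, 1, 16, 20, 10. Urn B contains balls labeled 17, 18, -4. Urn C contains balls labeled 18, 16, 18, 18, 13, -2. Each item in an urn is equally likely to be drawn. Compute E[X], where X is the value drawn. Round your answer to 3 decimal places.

10.004

E[X | Urn A] = (-5 + 1 + 16 + 20 + 10)/5 = 42/5
E[X | Urn B] = (17 + 18 − 4)/3 = 31/3
E[X | Urn C] = (18 + 16 + 18 + 18 + 13 − 2)/6 = 27/2
E[X] = (3/8)·42/5 + (1/2)·31/3 + (1/8)·27/2 = 2401/240 ≈ 10.004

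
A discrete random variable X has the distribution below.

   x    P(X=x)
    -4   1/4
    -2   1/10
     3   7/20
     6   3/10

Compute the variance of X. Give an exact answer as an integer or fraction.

6251/400

E[X] = (1/4)·(-4) + (1/10)·(-2) + (7/20)·3 + (3/10)·6 = 33/20
E[X²] = (1/4)·16 + (1/10)·4 + (7/20)·9 + (3/10)·36 = 367/20
Var(X) = 367/20 − (33/20)² = 6251/400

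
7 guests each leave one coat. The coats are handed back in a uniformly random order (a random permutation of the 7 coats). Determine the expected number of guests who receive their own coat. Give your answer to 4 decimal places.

Let Xᵢ = 1 if person i gets their own coat. For each i, P(Xᵢ=1) = 1/7.
By linearity of expectation, E[X₁+…+X_7] = 7·(1/7) = 1.
≈ 1.0000

1.0000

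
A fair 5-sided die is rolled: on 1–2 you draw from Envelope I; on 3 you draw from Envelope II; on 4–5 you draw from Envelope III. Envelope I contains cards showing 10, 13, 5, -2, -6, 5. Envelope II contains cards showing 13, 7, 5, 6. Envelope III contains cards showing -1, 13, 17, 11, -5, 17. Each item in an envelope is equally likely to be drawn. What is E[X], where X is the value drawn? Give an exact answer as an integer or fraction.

E[X | Envelope I] = (10 + 13 + 5 − 2 − 6 + 5)/6 = 25/6
E[X | Envelope II] = (13 + 7 + 5 + 6)/4 = 31/4
E[X | Envelope III] = (-1 + 13 + 17 + 11 − 5 + 17)/6 = 26/3
E[X] = (2/5)·25/6 + (1/5)·31/4 + (2/5)·26/3 = 401/60

401/60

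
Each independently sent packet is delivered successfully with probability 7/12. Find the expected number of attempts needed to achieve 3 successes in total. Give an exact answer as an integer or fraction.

36/7

By linearity (sum of 3 independent geometric waits), E[trials] = 3/p = 3/(7/12) = 36/7.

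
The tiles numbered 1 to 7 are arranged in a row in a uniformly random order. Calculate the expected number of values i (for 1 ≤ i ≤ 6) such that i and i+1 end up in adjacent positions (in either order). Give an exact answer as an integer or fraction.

12/7

For each i ∈ {1,…,6}, let Xᵢ = 1 if i and i+1 are adjacent. P(Xᵢ=1) = 2·(7−1)!/7! = 2/7.
By linearity, E[ΣXᵢ] = (6)·(2/7) = 12/7.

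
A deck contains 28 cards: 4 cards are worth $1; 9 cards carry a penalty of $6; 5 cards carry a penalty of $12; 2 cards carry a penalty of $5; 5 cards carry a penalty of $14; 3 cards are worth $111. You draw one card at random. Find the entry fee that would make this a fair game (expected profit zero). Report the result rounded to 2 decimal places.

$5.11

E[payout] = (4/28)·1 + (9/28)·(-6) + (5/28)·(-12) + (2/28)·(-5) + (5/28)·(-14) + (3/28)·111 = 143/28
Fair fee = E[payout] = 143/28 ≈ $5.11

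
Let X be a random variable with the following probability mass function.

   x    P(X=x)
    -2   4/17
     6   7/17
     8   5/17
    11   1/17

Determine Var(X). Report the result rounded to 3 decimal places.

E[X] = (4/17)·(-2) + (7/17)·6 + (5/17)·8 + (1/17)·11 = 5
E[X²] = (4/17)·4 + (7/17)·36 + (5/17)·64 + (1/17)·121 = 709/17
Var(X) = 709/17 − (5)² = 284/17 ≈ 16.706

16.706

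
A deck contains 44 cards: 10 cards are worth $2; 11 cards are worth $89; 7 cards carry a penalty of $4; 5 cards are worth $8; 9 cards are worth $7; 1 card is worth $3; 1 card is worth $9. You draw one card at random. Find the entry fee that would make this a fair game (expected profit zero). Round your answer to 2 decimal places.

$24.68

E[payout] = (10/44)·2 + (11/44)·89 + (7/44)·(-4) + (5/44)·8 + (9/44)·7 + (1/44)·3 + (1/44)·9 = 543/22
Fair fee = E[payout] = 543/22 ≈ $24.68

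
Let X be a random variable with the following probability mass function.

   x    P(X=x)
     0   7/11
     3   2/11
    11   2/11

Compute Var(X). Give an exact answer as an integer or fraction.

E[X] = (7/11)·0 + (2/11)·3 + (2/11)·11 = 28/11
E[X²] = (7/11)·0 + (2/11)·9 + (2/11)·121 = 260/11
Var(X) = 260/11 − (28/11)² = 2076/121

2076/121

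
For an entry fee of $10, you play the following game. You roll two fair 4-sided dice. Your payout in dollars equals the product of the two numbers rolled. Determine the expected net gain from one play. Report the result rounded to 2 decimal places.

-$3.75

Distribution of the product of the two numbers rolled: 1 w.p. 1/16, 2 w.p. 1/8, 3 w.p. 1/8, 4 w.p. 3/16, 6 w.p. 1/8, 8 w.p. 1/8, …
E[payout] = (1/16)·1 + (1/8)·2 + (1/8)·3 + (3/16)·4 + (1/8)·6 + (1/8)·8 + (1/16)·9 + (1/8)·12 + (1/16)·16 = 25/4
Expected profit = 25/4 − 10 = -15/4 ≈ -$3.75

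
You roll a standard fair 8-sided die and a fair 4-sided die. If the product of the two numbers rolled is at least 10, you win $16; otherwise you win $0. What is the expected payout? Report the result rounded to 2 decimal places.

$7.50

E[payout] = (17/32)·0 + (15/32)·16 = 15/2
≈ $7.50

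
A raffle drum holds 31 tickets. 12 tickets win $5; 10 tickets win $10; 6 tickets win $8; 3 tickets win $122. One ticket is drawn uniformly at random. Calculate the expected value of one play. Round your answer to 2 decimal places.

$18.52

E[payout] = (12/31)·5 + (10/31)·10 + (6/31)·8 + (3/31)·122 = 574/31
≈ $18.52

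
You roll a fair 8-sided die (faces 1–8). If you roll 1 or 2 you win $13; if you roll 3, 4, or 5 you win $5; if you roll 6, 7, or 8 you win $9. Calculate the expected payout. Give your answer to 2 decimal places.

$8.50

E[payout] = (3/8)·5 + (3/8)·9 + (1/4)·13 = 17/2
≈ $8.50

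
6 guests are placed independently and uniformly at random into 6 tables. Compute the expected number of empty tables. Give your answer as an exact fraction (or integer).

Let Xⱼ=1 if table j is empty. P(Xⱼ=1) = ((6-1)/6)^6 = 15625/46656.
By linearity, E[#empty] = 6·15625/46656 = 15625/7776.

15625/7776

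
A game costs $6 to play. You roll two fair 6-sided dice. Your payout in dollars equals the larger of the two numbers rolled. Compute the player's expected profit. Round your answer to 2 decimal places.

-$1.53

Distribution of the larger of the two numbers rolled: 1 w.p. 1/36, 2 w.p. 1/12, 3 w.p. 5/36, 4 w.p. 7/36, 5 w.p. 1/4, 6 w.p. 11/36
E[payout] = (1/36)·1 + (1/12)·2 + (5/36)·3 + (7/36)·4 + (1/4)·5 + (11/36)·6 = 161/36
Expected profit = 161/36 − 6 = -55/36 ≈ -$1.53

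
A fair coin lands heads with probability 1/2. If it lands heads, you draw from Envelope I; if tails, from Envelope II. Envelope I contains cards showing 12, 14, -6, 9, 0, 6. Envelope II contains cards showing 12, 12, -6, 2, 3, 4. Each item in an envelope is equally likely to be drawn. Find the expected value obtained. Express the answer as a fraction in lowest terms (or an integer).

31/6

E[X | Envelope I] = (12 + 14 − 6 + 9 + 0 + 6)/6 = 35/6
E[X | Envelope II] = (12 + 12 − 6 + 2 + 3 + 4)/6 = 9/2
E[X] = (1/2)·35/6 + (1/2)·9/2 = 31/6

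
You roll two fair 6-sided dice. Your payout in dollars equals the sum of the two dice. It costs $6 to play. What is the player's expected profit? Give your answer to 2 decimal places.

$1.00

Distribution of the sum of the two dice: 2 w.p. 1/36, 3 w.p. 1/18, 4 w.p. 1/12, 5 w.p. 1/9, 6 w.p. 5/36, 7 w.p. 1/6, …
E[payout] = (1/36)·2 + (1/18)·3 + (1/12)·4 + (1/9)·5 + (5/36)·6 + (1/6)·7 + (5/36)·8 + (1/9)·9 + (1/12)·10 + (1/18)·11 + (1/36)·12 = 7
Expected profit = 7 − 6 = 1 ≈ $1.00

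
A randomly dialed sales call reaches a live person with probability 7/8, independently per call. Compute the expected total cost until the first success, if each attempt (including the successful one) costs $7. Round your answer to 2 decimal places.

$8.00

E[#attempts] = 1/p = 8/7; E[cost] = 7·8/7 = 8.
≈ 8.00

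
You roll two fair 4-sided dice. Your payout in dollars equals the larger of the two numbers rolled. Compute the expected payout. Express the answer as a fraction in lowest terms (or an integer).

Distribution of the larger of the two numbers rolled: 1 w.p. 1/16, 2 w.p. 3/16, 3 w.p. 5/16, 4 w.p. 7/16
E[payout] = (1/16)·1 + (3/16)·2 + (5/16)·3 + (7/16)·4 = 25/8

25/8 dollars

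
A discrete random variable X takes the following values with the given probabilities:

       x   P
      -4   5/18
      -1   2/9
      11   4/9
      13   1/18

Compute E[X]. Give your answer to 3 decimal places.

4.278

E[X] = (5/18)·(-4) + (2/9)·(-1) + (4/9)·11 + (1/18)·13
     = 77/18 ≈ 4.278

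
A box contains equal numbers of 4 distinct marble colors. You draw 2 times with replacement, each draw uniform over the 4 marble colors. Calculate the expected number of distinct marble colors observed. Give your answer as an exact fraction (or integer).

7/4

Let Xⱼ=1 if type j appears at least once. P(Xⱼ=1) = 1 − ((4−1)/4)^2 = 7/16.
E[#distinct] = 4·7/16 = 7/4.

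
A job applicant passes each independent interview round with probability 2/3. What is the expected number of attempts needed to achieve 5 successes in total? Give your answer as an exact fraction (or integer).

15/2

By linearity (sum of 5 independent geometric waits), E[trials] = 5/p = 5/(2/3) = 15/2.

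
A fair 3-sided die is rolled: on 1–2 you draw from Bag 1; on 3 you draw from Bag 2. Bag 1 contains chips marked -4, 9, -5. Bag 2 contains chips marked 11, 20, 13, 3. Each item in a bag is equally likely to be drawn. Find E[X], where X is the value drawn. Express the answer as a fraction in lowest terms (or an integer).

E[X | Bag 1] = (-4 + 9 − 5)/3 = 0
E[X | Bag 2] = (11 + 20 + 13 + 3)/4 = 47/4
E[X] = (2/3)·0 + (1/3)·47/4 = 47/12

47/12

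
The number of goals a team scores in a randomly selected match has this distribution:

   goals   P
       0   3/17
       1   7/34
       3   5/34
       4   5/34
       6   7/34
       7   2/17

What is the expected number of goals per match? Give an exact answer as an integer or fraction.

E[X] = (3/17)·0 + (7/34)·1 + (5/34)·3 + (5/34)·4 + (7/34)·6 + (2/17)·7
     = 56/17

56/17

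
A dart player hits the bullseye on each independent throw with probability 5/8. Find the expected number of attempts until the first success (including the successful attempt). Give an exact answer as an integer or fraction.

8/5

For a geometric distribution, E[trials] = 1/p = 1/(5/8) = 8/5.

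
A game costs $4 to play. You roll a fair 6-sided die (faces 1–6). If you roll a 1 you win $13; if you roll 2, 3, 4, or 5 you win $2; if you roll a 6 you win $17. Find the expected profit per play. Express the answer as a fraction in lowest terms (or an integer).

7/3 dollars

E[payout] = (2/3)·2 + (1/6)·13 + (1/6)·17 = 19/3
Expected profit = 19/3 − 4 = 7/3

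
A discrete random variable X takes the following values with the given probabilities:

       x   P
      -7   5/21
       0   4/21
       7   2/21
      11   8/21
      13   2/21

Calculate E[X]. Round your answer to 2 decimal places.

4.43

E[X] = (5/21)·(-7) + (4/21)·0 + (2/21)·7 + (8/21)·11 + (2/21)·13
     = 31/7 ≈ 4.43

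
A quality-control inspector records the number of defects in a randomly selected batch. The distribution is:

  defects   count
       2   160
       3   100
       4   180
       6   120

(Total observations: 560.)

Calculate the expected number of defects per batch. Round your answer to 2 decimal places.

3.68

Total = 560, so P(defects=2) = 160/560, etc.
E[X] = (2/7)·2 + (5/28)·3 + (9/28)·4 + (3/14)·6
     = 103/28 ≈ 3.68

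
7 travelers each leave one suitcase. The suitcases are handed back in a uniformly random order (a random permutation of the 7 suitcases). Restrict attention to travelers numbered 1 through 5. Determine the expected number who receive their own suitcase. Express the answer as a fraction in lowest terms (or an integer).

5/7

Let Xᵢ = 1 if person i gets their own suitcase. For each i, P(Xᵢ=1) = 1/7.
By linearity of expectation, E[X₁+…+X_5] = 5·(1/7) = 5/7.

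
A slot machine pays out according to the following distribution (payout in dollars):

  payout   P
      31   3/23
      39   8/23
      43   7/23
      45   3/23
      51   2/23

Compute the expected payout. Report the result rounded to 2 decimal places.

E[X] = (3/23)·31 + (8/23)·39 + (7/23)·43 + (3/23)·45 + (2/23)·51
     = 41 ≈ 41.00

$41.00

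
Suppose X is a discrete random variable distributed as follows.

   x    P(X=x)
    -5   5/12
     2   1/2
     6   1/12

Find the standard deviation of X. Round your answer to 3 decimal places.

E[X] = -7/12, E[X²] = 185/12
Var(X) = E[X²] − (E[X])² = 185/12 − 49/144 = 2171/144
SD(X) = √(2171/144) ≈ 3.883

3.883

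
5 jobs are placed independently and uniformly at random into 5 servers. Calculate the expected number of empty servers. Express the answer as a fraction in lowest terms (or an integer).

Let Xⱼ=1 if server j is empty. P(Xⱼ=1) = ((5-1)/5)^5 = 1024/3125.
By linearity, E[#empty] = 5·1024/3125 = 1024/625.

1024/625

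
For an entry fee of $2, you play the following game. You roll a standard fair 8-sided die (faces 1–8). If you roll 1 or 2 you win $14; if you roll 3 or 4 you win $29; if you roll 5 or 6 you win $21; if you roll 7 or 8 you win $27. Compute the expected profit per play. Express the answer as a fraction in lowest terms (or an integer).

83/4 dollars

E[payout] = (1/4)·14 + (1/4)·21 + (1/4)·27 + (1/4)·29 = 91/4
Expected profit = 91/4 − 2 = 83/4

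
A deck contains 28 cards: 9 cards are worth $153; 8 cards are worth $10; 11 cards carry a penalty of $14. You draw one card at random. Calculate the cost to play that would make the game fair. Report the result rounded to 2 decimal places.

$46.54

E[payout] = (9/28)·153 + (8/28)·10 + (11/28)·(-14) = 1303/28
Fair fee = E[payout] = 1303/28 ≈ $46.54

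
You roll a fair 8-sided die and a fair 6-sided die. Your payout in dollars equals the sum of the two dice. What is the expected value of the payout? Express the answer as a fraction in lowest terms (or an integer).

Distribution of the sum of the two dice: 2 w.p. 1/48, 3 w.p. 1/24, 4 w.p. 1/16, 5 w.p. 1/12, 6 w.p. 5/48, 7 w.p. 1/8, …
E[payout] = (1/48)·2 + (1/24)·3 + (1/16)·4 + (1/12)·5 + (5/48)·6 + (1/8)·7 + (1/8)·8 + (1/8)·9 + (5/48)·10 + (1/12)·11 + (1/16)·12 + (1/24)·13 + (1/48)·14 = 8

$8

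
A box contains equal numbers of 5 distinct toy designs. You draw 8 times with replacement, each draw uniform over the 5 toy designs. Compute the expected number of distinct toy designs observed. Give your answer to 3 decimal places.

4.161

Let Xⱼ=1 if type j appears at least once. P(Xⱼ=1) = 1 − ((5−1)/5)^8 = 325089/390625.
E[#distinct] = 5·325089/390625 = 325089/78125.
≈ 4.161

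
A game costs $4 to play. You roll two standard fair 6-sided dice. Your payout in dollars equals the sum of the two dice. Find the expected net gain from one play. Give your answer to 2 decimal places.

Distribution of the sum of the two dice: 2 w.p. 1/36, 3 w.p. 1/18, 4 w.p. 1/12, 5 w.p. 1/9, 6 w.p. 5/36, 7 w.p. 1/6, …
E[payout] = (1/36)·2 + (1/18)·3 + (1/12)·4 + (1/9)·5 + (5/36)·6 + (1/6)·7 + (5/36)·8 + (1/9)·9 + (1/12)·10 + (1/18)·11 + (1/36)·12 = 7
Expected profit = 7 − 4 = 3 ≈ $3.00

$3.00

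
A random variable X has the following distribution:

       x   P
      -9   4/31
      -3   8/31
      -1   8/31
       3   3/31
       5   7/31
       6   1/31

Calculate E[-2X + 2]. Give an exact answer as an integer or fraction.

E[-2x+2] = (4/31)·20 + (8/31)·8 + (8/31)·4 + (3/31)·(-4) + (7/31)·(-8) + (1/31)·(-10)
     = 98/31

98/31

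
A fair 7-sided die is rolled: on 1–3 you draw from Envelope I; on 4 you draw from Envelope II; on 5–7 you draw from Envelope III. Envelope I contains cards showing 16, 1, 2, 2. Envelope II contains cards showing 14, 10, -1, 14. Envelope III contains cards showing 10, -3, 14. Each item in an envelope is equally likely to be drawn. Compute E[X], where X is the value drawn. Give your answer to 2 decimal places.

6.57

E[X | Envelope I] = (16 + 1 + 2 + 2)/4 = 21/4
E[X | Envelope II] = (14 + 10 − 1 + 14)/4 = 37/4
E[X | Envelope III] = (10 − 3 + 14)/3 = 7
E[X] = (3/7)·21/4 + (1/7)·37/4 + (3/7)·7 = 46/7 ≈ 6.57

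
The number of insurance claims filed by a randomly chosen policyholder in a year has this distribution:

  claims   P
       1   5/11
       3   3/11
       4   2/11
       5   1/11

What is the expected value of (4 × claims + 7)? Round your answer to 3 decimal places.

16.818

E[4x+7] = (5/11)·11 + (3/11)·19 + (2/11)·23 + (1/11)·27
     = 185/11 ≈ 16.818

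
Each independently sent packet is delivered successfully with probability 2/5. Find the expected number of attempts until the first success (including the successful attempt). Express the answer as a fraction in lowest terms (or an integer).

For a geometric distribution, E[trials] = 1/p = 1/(2/5) = 5/2.

5/2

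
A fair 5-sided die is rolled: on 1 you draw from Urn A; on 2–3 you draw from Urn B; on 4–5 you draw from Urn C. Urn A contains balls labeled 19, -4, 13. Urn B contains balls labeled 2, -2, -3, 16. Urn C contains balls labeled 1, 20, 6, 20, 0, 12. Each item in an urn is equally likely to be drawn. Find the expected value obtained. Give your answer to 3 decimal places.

7.100

E[X | Urn A] = (19 − 4 + 13)/3 = 28/3
E[X | Urn B] = (2 − 2 − 3 + 16)/4 = 13/4
E[X | Urn C] = (1 + 20 + 6 + 20 + 0 + 12)/6 = 59/6
E[X] = (1/5)·28/3 + (2/5)·13/4 + (2/5)·59/6 = 71/10 ≈ 7.100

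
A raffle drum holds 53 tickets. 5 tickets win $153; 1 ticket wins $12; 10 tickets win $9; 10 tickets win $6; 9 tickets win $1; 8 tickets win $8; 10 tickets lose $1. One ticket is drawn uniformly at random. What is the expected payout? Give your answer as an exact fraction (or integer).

990/53 dollars

E[payout] = (5/53)·153 + (1/53)·12 + (10/53)·9 + (10/53)·6 + (9/53)·1 + (8/53)·8 + (10/53)·(-1) = 990/53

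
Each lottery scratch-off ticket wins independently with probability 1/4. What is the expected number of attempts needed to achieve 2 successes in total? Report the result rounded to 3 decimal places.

By linearity (sum of 2 independent geometric waits), E[trials] = 2/p = 2/(1/4) = 8.
≈ 8.000

8.000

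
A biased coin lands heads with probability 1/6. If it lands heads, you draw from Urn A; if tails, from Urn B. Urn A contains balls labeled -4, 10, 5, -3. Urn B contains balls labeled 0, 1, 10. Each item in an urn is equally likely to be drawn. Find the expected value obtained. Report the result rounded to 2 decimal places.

3.39

E[X | Urn A] = (-4 + 10 + 5 − 3)/4 = 2
E[X | Urn B] = (0 + 1 + 10)/3 = 11/3
E[X] = (1/6)·2 + (5/6)·11/3 = 61/18 ≈ 3.39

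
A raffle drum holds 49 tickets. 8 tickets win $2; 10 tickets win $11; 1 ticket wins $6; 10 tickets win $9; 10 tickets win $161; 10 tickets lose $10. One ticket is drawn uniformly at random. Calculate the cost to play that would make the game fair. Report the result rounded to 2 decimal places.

$35.35

E[payout] = (8/49)·2 + (10/49)·11 + (1/49)·6 + (10/49)·9 + (10/49)·161 + (10/49)·(-10) = 1732/49
Fair fee = E[payout] = 1732/49 ≈ $35.35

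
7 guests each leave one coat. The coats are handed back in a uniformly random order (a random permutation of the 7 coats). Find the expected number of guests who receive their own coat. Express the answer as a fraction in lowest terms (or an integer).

1

Let Xᵢ = 1 if person i gets their own coat. For each i, P(Xᵢ=1) = 1/7.
By linearity of expectation, E[X₁+…+X_7] = 7·(1/7) = 1.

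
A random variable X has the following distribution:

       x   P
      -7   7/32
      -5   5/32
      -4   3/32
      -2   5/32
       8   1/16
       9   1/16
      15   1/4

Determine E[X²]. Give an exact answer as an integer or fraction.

1313/16

E[X²] = (7/32)·49 + (5/32)·25 + (3/32)·16 + (5/32)·4 + (1/16)·64 + (1/16)·81 + (1/4)·225
     = 1313/16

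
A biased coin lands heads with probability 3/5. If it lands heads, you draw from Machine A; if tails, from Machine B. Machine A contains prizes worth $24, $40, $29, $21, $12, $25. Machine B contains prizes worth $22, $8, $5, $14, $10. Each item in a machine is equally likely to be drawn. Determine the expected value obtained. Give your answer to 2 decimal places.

E[X | Machine A] = (24 + 40 + 29 + 21 + 12 + 25)/6 = 151/6
E[X | Machine B] = (22 + 8 + 5 + 14 + 10)/5 = 59/5
E[X] = (3/5)·151/6 + (2/5)·59/5 = 991/50 ≈ 19.82

$19.82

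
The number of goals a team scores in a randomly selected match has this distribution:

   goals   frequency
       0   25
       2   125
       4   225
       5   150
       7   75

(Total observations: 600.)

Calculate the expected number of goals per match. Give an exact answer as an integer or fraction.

97/24

Total = 600, so P(goals=0) = 25/600, etc.
E[X] = (1/24)·0 + (5/24)·2 + (3/8)·4 + (1/4)·5 + (1/8)·7
     = 97/24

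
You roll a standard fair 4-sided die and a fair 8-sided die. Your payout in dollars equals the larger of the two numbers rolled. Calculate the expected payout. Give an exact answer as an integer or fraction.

Distribution of the larger of the two numbers rolled: 1 w.p. 1/32, 2 w.p. 3/32, 3 w.p. 5/32, 4 w.p. 7/32, 5 w.p. 1/8, 6 w.p. 1/8, …
E[payout] = (1/32)·1 + (3/32)·2 + (5/32)·3 + (7/32)·4 + (1/8)·5 + (1/8)·6 + (1/8)·7 + (1/8)·8 = 77/16

77/16 dollars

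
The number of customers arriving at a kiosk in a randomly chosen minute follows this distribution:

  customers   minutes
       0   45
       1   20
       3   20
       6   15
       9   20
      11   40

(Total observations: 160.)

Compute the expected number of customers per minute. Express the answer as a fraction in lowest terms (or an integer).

Total = 160, so P(customers=0) = 45/160, etc.
E[X] = (9/32)·0 + (1/8)·1 + (1/8)·3 + (3/32)·6 + (1/8)·9 + (1/4)·11
     = 79/16

79/16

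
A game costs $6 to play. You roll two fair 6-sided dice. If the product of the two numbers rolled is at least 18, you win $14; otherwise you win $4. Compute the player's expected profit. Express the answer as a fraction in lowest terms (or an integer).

E[payout] = (13/18)·4 + (5/18)·14 = 61/9
Expected profit = 61/9 − 6 = 7/9

7/9 dollars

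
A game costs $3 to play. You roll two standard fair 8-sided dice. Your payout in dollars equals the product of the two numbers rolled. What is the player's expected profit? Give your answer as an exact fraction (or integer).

Distribution of the product of the two numbers rolled: 1 w.p. 1/64, 2 w.p. 1/32, 3 w.p. 1/32, 4 w.p. 3/64, 5 w.p. 1/32, 6 w.p. 1/16, …
E[payout] = (1/64)·1 + (1/32)·2 + (1/32)·3 + (3/64)·4 + (1/32)·5 + (1/16)·6 + (1/32)·7 + (1/16)·8 + (1/64)·9 + (1/32)·10 + (1/16)·12 + (1/32)·14 + (1/32)·15 + (3/64)·16 + (1/32)·18 + (1/32)·20 + (1/32)·21 + (1/16)·24 + (1/64)·25 + (1/32)·28 + (1/32)·30 + (1/32)·32 + (1/32)·35 + (1/64)·36 + (1/32)·40 + (1/32)·42 + (1/32)·48 + (1/64)·49 + (1/32)·56 + (1/64)·64 = 81/4
Expected profit = 81/4 − 3 = 69/4

69/4 dollars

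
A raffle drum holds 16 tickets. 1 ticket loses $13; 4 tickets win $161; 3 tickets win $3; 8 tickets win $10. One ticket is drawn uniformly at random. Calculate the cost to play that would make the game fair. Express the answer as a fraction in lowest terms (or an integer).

$45

E[payout] = (1/16)·(-13) + (4/16)·161 + (3/16)·3 + (8/16)·10 = 45
Fair fee = E[payout] = 45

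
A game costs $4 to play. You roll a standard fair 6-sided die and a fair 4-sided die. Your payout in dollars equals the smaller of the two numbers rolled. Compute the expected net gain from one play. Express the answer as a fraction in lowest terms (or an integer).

Distribution of the smaller of the two numbers rolled: 1 w.p. 3/8, 2 w.p. 7/24, 3 w.p. 5/24, 4 w.p. 1/8
E[payout] = (3/8)·1 + (7/24)·2 + (5/24)·3 + (1/8)·4 = 25/12
Expected profit = 25/12 − 4 = -23/12

-23/12 dollars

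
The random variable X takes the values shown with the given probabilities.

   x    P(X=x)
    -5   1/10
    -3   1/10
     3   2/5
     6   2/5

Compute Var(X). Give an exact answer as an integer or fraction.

E[X] = (1/10)·(-5) + (1/10)·(-3) + (2/5)·3 + (2/5)·6 = 14/5
E[X²] = (1/10)·25 + (1/10)·9 + (2/5)·9 + (2/5)·36 = 107/5
Var(X) = 107/5 − (14/5)² = 339/25

339/25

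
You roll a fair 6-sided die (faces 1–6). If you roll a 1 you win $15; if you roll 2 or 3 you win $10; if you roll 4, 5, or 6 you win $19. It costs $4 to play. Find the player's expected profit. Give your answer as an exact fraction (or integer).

E[payout] = (1/3)·10 + (1/6)·15 + (1/2)·19 = 46/3
Expected profit = 46/3 − 4 = 34/3

34/3 dollars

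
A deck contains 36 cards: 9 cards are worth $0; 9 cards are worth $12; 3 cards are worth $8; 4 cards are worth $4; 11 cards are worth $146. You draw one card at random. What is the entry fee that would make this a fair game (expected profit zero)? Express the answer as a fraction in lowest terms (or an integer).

877/18 dollars

E[payout] = (9/36)·0 + (9/36)·12 + (3/36)·8 + (4/36)·4 + (11/36)·146 = 877/18
Fair fee = E[payout] = 877/18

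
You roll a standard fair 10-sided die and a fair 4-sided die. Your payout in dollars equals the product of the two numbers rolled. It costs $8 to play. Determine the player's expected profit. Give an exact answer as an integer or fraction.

Distribution of the product of the two numbers rolled: 1 w.p. 1/40, 2 w.p. 1/20, 3 w.p. 1/20, 4 w.p. 3/40, 5 w.p. 1/40, 6 w.p. 3/40, …
E[payout] = (1/40)·1 + (1/20)·2 + (1/20)·3 + (3/40)·4 + (1/40)·5 + (3/40)·6 + (1/40)·7 + (3/40)·8 + (1/20)·9 + (1/20)·10 + (3/40)·12 + (1/40)·14 + (1/40)·15 + (1/20)·16 + (1/20)·18 + (1/20)·20 + (1/40)·21 + (1/20)·24 + (1/40)·27 + (1/40)·28 + (1/40)·30 + (1/40)·32 + (1/40)·36 + (1/40)·40 = 55/4
Expected profit = 55/4 − 8 = 23/4

23/4 dollars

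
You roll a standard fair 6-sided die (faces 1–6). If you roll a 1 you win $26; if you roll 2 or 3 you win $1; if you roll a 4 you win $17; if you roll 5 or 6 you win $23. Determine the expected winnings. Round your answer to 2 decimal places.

$15.17

E[payout] = (1/3)·1 + (1/6)·17 + (1/3)·23 + (1/6)·26 = 91/6
≈ $15.17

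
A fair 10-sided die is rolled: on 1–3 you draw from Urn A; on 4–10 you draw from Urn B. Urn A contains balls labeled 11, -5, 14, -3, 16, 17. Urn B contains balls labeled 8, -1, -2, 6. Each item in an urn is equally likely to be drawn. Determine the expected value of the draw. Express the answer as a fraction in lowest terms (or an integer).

E[X | Urn A] = (11 − 5 + 14 − 3 + 16 + 17)/6 = 25/3
E[X | Urn B] = (8 − 1 − 2 + 6)/4 = 11/4
E[X] = (3/10)·25/3 + (7/10)·11/4 = 177/40

177/40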